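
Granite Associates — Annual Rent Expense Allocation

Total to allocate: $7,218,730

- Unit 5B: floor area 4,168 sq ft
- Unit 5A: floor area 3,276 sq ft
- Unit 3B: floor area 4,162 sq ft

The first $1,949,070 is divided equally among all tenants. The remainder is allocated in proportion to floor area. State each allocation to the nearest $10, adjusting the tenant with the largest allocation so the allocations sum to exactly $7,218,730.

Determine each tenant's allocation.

Unit 5B: $2,542,150 | Unit 5A: $2,137,150 | Unit 3B: $2,539,430

$1,949,070 shared equally gives $649,690 per tenant.
Remainder $5,269,660 by floor area (total 11,606): Unit 5B 1,892,464.49 → $1,892,460; Unit 5A 1,487,455.30 → $1,487,460; Unit 3B 1,889,740.21 → $1,889,740.
Totals: Unit 5B $649,690 + $1,892,460 = $2,542,150; Unit 5A $649,690 + $1,487,460 = $2,137,150; Unit 3B $649,690 + $1,889,740 = $2,539,430.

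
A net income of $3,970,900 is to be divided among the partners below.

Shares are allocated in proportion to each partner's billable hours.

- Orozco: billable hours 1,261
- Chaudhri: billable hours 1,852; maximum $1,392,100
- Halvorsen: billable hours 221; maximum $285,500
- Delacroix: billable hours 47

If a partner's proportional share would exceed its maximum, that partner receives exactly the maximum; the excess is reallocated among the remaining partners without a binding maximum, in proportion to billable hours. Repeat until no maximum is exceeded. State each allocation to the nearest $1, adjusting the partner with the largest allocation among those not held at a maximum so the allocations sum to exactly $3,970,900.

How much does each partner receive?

Orozco: $2,210,895 · Chaudhri: $1,392,100 · Halvorsen: $285,500 · Delacroix: $82,405

Combined billable hours = 3,381.
Unconstrained shares: Orozco 1,481,012.98; Chaudhri 2,175,127.71; Halvorsen 259,558.98; Delacroix 55,200.33.
Held at cap: Chaudhri ($1,392,100); balance $2,578,800 reallocated over remaining billable hours 1,529.
Held at cap: Halvorsen ($285,500); balance $2,293,300 reallocated over remaining billable hours 1,308.
Redistributed shares: Orozco 2,210,895.49 → $2,210,895; Delacroix 82,404.51 → $82,405.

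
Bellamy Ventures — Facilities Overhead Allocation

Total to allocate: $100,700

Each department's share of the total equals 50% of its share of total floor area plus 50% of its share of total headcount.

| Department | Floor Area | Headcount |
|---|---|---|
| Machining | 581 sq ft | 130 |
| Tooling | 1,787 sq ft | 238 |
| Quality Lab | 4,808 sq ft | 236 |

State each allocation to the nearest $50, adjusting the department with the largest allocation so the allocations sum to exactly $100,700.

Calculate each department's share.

Machining: $14,900 · Tooling: $32,400 · Quality Lab: $53,400

Floor area total 7,176; headcount total 604.
Blended shares (50% floor area + 50% headcount): Machining 0.1481; Tooling 0.3215; Quality Lab 0.5304.
Proportional shares: Machining 14,913.47; Tooling 32,378.29; Quality Lab 53,408.24.
At nearest $50: Machining $14,900; Tooling $32,400; Quality Lab $53,400. Sum = $100,700.
Rounded total matches; no reconciliation needed.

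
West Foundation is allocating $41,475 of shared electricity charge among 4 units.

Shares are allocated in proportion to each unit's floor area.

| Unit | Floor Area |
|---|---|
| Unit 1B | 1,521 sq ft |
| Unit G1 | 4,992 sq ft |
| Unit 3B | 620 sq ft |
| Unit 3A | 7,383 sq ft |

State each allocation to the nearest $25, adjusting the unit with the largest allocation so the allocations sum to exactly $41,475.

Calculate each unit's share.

Unit 1B: $4,350 · Unit G1: $14,275 · Unit 3B: $1,775 · Unit 3A: $21,075

Sum of floor area: 14,516.
Pro-rata amounts: Unit 1B 1,521/14,516 × $41,475 = 4,345.79; Unit G1 4,992/14,516 × $41,475 = 14,263.10; Unit 3B 620/14,516 × $41,475 = 1,771.46; Unit 3A 7,383/14,516 × $41,475 = 21,094.65.
At nearest $25: Unit 1B $4,350; Unit G1 $14,275; Unit 3B $1,775; Unit 3A $21,100. Sum = $41,500.
Difference $41,475 − $41,500 = −$25 applied to largest allocation (Unit 3A): Unit 3A becomes $21,075.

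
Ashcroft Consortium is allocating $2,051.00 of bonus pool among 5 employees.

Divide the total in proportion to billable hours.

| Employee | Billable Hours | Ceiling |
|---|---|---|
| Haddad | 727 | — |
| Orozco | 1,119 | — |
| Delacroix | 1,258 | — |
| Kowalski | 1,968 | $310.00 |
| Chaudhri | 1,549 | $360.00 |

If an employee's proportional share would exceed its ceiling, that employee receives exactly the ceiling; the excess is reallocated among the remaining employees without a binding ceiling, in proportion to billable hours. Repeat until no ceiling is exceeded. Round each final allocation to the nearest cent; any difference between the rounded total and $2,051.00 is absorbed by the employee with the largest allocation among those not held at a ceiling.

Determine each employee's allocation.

Haddad: $323.45 | Orozco: $497.85 | Delacroix: $559.70 | Kowalski: $310.00 | Chaudhri: $360.00

Total billable hours = 6,621.
Pro-rata shares before constraints: Haddad 225.2042; Orozco 346.6348; Delacroix 389.6931; Kowalski 609.6312; Chaudhri 479.8367.
Capped: Kowalski ($310.00), Chaudhri ($360.00); residual $1,381.00 reallocated over remaining billable hours 3,104.
Redistributed shares: Haddad 323.4494 → $323.45; Orozco 497.8541 → $497.85; Delacroix 559.6965 → $559.70.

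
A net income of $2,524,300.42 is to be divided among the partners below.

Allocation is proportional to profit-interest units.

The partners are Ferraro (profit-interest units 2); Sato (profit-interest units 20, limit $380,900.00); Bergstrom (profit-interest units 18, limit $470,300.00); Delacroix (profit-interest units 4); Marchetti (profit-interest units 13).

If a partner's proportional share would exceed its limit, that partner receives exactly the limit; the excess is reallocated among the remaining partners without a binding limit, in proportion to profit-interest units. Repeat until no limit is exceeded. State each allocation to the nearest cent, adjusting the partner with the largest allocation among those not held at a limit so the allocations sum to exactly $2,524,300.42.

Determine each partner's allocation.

Total profit-interest units = 57.
Proportional shares (ignoring caps): Ferraro 88,571.9446; Sato 885,719.4456; Bergstrom 797,147.5011; Delacroix 177,143.8891; Marchetti 575,717.6396.
Capped: Sato ($380,900.00), Bergstrom ($470,300.00); remaining pool $1,673,100.42 reallocated over remaining profit-interest units 19.
Shares after redistribution: Ferraro 176,115.8337 → $176,115.83; Delacroix 352,231.6674 → $352,231.67; Marchetti 1,144,752.9189 → $1,144,752.92.

Ferraro: $176,115.83; Sato: $380,900.00; Bergstrom: $470,300.00; Delacroix: $352,231.67; Marchetti: $1,144,752.92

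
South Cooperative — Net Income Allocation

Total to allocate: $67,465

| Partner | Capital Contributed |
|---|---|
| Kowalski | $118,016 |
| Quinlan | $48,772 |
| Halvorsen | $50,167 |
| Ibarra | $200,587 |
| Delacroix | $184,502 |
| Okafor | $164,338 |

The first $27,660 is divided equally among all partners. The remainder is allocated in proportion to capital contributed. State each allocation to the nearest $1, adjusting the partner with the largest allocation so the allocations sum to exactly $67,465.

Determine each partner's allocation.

Kowalski: $10,740 | Quinlan: $7,143 | Halvorsen: $7,216 | Ibarra: $15,027 | Delacroix: $14,193 | Okafor: $13,146

Equal tier: $27,660 ÷ 6 = $4,610 apiece.
Remainder $39,805 by capital contributed (total 766,382): Kowalski 6,129.62 → $6,130; Quinlan 2,533.16 → $2,533; Halvorsen 2,605.62 → $2,606; Ibarra 10,418.26 → $10,418; Delacroix 9,582.82 → $9,583; Okafor 8,535.53 → $8,536.
Rounding difference −$1 on remainder applied to Ibarra.
Totals: Kowalski $4,610 + $6,130 = $10,740; Quinlan $4,610 + $2,533 = $7,143; Halvorsen $4,610 + $2,606 = $7,216; Ibarra $4,610 + $10,417 = $15,027; Delacroix $4,610 + $9,583 = $14,193; Okafor $4,610 + $8,536 = $13,146.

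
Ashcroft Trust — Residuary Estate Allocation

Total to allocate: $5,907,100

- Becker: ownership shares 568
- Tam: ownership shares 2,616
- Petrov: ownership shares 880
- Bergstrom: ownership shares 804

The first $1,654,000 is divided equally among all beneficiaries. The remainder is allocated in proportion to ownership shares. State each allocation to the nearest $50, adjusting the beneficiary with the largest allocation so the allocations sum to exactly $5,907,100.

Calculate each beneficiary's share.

$1,654,000 shared equally gives $413,500 per beneficiary.
Remainder $4,253,100 by ownership shares (total 4,868): Becker 496,253.25 → $496,250; Tam 2,285,560.72 → $2,285,550; Petrov 768,843.06 → $768,850; Bergstrom 702,442.97 → $702,450.
Totals: Becker $413,500 + $496,250 = $909,750; Tam $413,500 + $2,285,550 = $2,699,050; Petrov $413,500 + $768,850 = $1,182,350; Bergstrom $413,500 + $702,450 = $1,115,950.

Becker: $909,750 · Tam: $2,699,050 · Petrov: $1,182,350 · Bergstrom: $1,115,950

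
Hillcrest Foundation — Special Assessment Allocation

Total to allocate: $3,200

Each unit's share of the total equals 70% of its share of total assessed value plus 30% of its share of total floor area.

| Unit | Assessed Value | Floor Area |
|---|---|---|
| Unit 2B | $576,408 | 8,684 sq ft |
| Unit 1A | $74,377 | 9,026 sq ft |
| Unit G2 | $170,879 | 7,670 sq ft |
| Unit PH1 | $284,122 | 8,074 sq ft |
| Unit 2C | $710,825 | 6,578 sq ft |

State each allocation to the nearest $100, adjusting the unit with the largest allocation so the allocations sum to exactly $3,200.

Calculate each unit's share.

Unit 2B: $900 · Unit 1A: $300 · Unit G2: $400 · Unit PH1: $500 · Unit 2C: $1,100

Totals — assessed value 1,816,611, floor area 40,032.
Combined weights (70% assessed value + 30% floor area): Unit 2B 0.2872; Unit 1A 0.0963; Unit G2 0.1233; Unit PH1 0.1700; Unit 2C 0.3232.
Raw shares: Unit 2B 919.00; Unit 1A 308.16; Unit G2 394.64; Unit PH1 543.96; Unit 2C 1,034.24.
At nearest $100: Unit 2B $900; Unit 1A $300; Unit G2 $400; Unit PH1 $500; Unit 2C $1,000. Sum = $3,100.
Difference $3,200 − $3,100 = +$100 applied to largest allocation (Unit 2C): Unit 2C becomes $1,100.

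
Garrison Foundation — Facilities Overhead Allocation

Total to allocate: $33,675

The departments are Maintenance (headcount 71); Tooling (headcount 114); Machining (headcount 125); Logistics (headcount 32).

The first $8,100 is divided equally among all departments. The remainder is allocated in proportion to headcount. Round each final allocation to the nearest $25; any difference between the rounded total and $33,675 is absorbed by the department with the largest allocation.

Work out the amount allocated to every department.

Maintenance: $7,325; Tooling: $10,550; Machining: $11,375; Logistics: $4,425

First tranche $8,100 split equally: $2,025 each.
Remainder $25,575 by headcount (total 342): Maintenance 5,309.43 → $5,300; Tooling 8,525.00 → $8,525; Machining 9,347.59 → $9,350; Logistics 2,392.98 → $2,400.
Totals: Maintenance $2,025 + $5,300 = $7,325; Tooling $2,025 + $8,525 = $10,550; Machining $2,025 + $9,350 = $11,375; Logistics $2,025 + $2,400 = $4,425.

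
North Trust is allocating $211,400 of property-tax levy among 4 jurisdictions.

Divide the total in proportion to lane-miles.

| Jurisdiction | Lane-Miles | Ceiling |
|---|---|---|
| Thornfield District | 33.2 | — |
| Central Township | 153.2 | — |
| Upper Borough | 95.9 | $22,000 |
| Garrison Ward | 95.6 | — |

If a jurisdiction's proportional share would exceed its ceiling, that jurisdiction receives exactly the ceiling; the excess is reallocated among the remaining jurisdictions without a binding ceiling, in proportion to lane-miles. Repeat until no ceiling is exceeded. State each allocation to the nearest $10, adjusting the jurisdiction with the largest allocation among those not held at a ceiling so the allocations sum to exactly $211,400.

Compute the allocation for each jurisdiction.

Combined lane-miles = 377.9.
Unconstrained shares: Thornfield District 18,572.32; Central Township 85,701.19; Upper Borough 53,647.16; Garrison Ward 53,479.33.
Held at cap: Upper Borough ($22,000); remaining pool $189,400 reallocated over remaining lane-miles 282.
Shares after redistribution: Thornfield District 22,298.16 → $22,300; Central Township 102,893.90 → $102,890; Garrison Ward 64,207.94 → $64,210.

Thornfield District: $22,300 · Central Township: $102,890 · Upper Borough: $22,000 · Garrison Ward: $64,210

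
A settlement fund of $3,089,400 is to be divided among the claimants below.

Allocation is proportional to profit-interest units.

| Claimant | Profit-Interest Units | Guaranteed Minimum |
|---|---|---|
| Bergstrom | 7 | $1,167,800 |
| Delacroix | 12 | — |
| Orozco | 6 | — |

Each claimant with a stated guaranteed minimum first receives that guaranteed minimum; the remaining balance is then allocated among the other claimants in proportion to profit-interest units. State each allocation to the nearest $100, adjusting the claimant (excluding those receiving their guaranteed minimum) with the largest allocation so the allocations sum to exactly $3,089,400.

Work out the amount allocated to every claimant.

Bergstrom: $1,167,800 · Delacroix: $1,281,100 · Orozco: $640,500

Minimums first: Bergstrom $1,167,800. Residual $1,921,600.
Residual split over remaining profit-interest units 18: Delacroix 1,281,066.67 → $1,281,100; Orozco 640,533.33 → $640,500.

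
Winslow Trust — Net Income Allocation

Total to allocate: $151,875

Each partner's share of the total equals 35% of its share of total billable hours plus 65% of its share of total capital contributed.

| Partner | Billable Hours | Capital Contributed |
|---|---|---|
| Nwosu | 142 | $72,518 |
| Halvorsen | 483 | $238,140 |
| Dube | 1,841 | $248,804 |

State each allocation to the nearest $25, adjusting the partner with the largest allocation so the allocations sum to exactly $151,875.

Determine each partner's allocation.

Nwosu: $15,850; Halvorsen: $52,425; Dube: $83,600

Totals — billable hours 2,466, capital contributed 559,462.
Combined weights (35% billable hours + 65% capital contributed): Nwosu 0.1044; Halvorsen 0.3452; Dube 0.5504.
Raw shares: Nwosu 15,856.92; Halvorsen 52,431.90; Dube 83,586.18.
Rounded to nearest $25: Nwosu $15,850; Halvorsen $52,425; Dube $83,575. Sum = $151,850.
Difference $151,875 − $151,850 = +$25 applied to largest allocation (Dube): Dube becomes $83,600.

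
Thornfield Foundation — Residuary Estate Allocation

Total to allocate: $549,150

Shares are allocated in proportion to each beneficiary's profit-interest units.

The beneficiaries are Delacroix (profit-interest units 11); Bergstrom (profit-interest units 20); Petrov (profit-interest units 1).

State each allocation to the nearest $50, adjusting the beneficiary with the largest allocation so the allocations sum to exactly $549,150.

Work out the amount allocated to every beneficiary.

Total profit-interest units = 32.
Proportional shares: Delacroix 11/32 × $549,150 = 188,770.31; Bergstrom 20/32 × $549,150 = 343,218.75; Petrov 1/32 × $549,150 = 17,160.94.
At nearest $50: Delacroix $188,750; Bergstrom $343,200; Petrov $17,150. Sum = $549,100.
Difference $549,150 − $549,100 = +$50 applied to largest allocation (Bergstrom): Bergstrom becomes $343,250.

Delacroix: $188,750 | Bergstrom: $343,250 | Petrov: $17,150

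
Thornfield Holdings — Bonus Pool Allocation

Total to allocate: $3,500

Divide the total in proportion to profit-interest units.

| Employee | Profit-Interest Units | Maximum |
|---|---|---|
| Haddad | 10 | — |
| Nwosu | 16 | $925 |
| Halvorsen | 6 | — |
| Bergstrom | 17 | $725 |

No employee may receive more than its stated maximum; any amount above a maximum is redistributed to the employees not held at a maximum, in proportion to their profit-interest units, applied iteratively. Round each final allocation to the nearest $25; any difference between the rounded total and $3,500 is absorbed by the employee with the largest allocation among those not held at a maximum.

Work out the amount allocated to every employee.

Haddad: $1,150 | Nwosu: $925 | Halvorsen: $700 | Bergstrom: $725

Sum of profit-interest units: 49.
Unconstrained shares: Haddad 714.29; Nwosu 1,142.86; Halvorsen 428.57; Bergstrom 1,214.29.
Capped: Nwosu ($925), Bergstrom ($725); remaining pool $1,850 reallocated over remaining profit-interest units 16.
Shares after redistribution: Haddad 1,156.25 → $1,150; Halvorsen 693.75 → $700.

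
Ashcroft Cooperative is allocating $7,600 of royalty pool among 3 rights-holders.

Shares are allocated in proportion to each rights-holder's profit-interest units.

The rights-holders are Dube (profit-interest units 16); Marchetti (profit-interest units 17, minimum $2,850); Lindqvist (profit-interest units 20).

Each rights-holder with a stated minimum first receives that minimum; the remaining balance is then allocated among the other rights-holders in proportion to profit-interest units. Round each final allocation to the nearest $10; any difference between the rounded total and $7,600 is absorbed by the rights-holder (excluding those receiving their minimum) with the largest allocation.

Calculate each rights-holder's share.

Minimums first: Marchetti $2,850. Residual $4,750.
Residual split over remaining profit-interest units 36: Dube 2,111.11 → $2,110; Lindqvist 2,638.89 → $2,640.

Dube: $2,110 | Marchetti: $2,850 | Lindqvist: $2,640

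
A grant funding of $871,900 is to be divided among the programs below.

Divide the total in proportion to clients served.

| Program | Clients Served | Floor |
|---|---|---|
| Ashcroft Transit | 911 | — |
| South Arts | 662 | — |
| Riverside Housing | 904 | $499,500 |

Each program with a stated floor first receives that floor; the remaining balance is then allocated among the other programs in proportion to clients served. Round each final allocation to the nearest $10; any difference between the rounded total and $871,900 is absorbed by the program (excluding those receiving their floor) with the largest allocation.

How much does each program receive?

Fund the minimums — Riverside Housing $499,500. Balance $372,400.
Balance split over remaining clients served 1,573: Ashcroft Transit 215,674.76 → $215,670; South Arts 156,725.24 → $156,730.

Ashcroft Transit: $215,670; South Arts: $156,730; Riverside Housing: $499,500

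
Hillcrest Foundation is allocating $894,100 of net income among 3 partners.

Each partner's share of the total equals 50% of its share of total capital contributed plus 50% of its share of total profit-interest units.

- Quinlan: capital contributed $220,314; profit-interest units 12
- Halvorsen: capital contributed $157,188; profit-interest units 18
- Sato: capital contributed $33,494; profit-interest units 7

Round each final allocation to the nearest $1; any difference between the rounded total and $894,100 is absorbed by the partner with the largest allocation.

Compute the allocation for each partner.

Quinlan: $384,630 | Halvorsen: $388,461 | Sato: $121,009

Totals — capital contributed 410,996, profit-interest units 37.
Combined weights (50% capital contributed + 50% profit-interest units): Quinlan 0.4302; Halvorsen 0.4345; Sato 0.1353.
Proportional shares: Quinlan 384,629.90; Halvorsen 388,460.86; Sato 121,009.24.
At nearest $1: Quinlan $384,630; Halvorsen $388,461; Sato $121,009. Sum = $894,100.
Sum already equals the total — no adjustment.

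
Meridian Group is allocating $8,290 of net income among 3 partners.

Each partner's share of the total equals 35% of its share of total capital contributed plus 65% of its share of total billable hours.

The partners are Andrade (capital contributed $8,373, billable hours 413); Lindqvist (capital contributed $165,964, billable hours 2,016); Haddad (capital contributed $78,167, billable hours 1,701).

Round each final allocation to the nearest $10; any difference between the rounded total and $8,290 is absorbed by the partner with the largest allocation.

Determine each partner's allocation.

Totals — capital contributed 252,504, billable hours 4,130.
Combined weights (35% capital contributed + 65% billable hours): Andrade 0.0766; Lindqvist 0.5473; Haddad 0.3761.
Proportional shares: Andrade 635.06; Lindqvist 4,537.40; Haddad 3,117.54.
Rounded to nearest $10: Andrade $640; Lindqvist $4,540; Haddad $3,120. Sum = $8,300.
Difference $8,290 − $8,300 = −$10 applied to largest allocation (Lindqvist): Lindqvist becomes $4,530.

Andrade: $640 · Lindqvist: $4,530 · Haddad: $3,120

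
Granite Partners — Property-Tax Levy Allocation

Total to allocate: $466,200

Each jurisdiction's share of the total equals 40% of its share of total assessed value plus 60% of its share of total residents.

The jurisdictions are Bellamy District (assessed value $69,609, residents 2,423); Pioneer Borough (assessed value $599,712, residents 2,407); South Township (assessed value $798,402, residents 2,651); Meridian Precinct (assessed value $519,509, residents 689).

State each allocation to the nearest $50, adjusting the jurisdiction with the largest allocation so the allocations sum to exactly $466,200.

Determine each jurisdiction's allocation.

Assessed value total 1,987,232; residents total 8,170.
Combined weights (40% assessed value + 60% residents): Bellamy District 0.1920; Pioneer Borough 0.2975; South Township 0.3554; Meridian Precinct 0.1552.
Proportional shares: Bellamy District 89,489.40; Pioneer Borough 138,685.97; South Township 165,684.79; Meridian Precinct 72,339.85.
At nearest $50: Bellamy District $89,500; Pioneer Borough $138,700; South Township $165,700; Meridian Precinct $72,350. Sum = $466,250.
Difference $466,200 − $466,250 = −$50 applied to largest allocation (South Township): South Township becomes $165,650.

Bellamy District: $89,500 · Pioneer Borough: $138,700 · South Township: $165,650 · Meridian Precinct: $72,350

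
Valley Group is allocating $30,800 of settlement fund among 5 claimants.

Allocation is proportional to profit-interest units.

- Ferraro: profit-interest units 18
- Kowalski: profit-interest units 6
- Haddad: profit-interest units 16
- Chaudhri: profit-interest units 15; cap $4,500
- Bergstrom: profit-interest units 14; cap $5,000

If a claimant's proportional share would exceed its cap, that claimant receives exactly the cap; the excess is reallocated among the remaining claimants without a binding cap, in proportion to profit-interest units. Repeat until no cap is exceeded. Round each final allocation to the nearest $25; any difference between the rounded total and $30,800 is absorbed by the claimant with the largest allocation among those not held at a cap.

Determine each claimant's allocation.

Ferraro: $9,575 · Kowalski: $3,200 · Haddad: $8,525 · Chaudhri: $4,500 · Bergstrom: $5,000

Total profit-interest units = 69.
Proportional shares (ignoring caps): Ferraro 8,034.78; Kowalski 2,678.26; Haddad 7,142.03; Chaudhri 6,695.65; Bergstrom 6,249.28.
Held at cap: Chaudhri ($4,500), Bergstrom ($5,000); balance $21,300 reallocated over remaining profit-interest units 40.
Shares after redistribution: Ferraro 9,585.00 → $9,575; Kowalski 3,195.00 → $3,200; Haddad 8,520.00 → $8,525.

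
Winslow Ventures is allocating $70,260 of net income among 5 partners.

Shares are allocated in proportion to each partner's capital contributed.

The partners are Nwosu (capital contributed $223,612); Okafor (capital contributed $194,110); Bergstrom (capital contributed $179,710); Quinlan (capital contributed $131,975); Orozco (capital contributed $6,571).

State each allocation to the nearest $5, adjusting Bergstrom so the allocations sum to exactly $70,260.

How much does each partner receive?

Nwosu: $21,345 | Okafor: $18,530 | Bergstrom: $17,160 | Quinlan: $12,600 | Orozco: $625

Capital contributed total: 735,978.
Pro-rata amounts: Nwosu 223,612/735,978 × $70,260 = 21,347.08; Okafor 194,110/735,978 × $70,260 = 18,530.67; Bergstrom 179,710/735,978 × $70,260 = 17,155.98; Quinlan 131,975/735,978 × $70,260 = 12,598.97; Orozco 6,571/735,978 × $70,260 = 627.30.
After rounding ($5): Nwosu $21,345; Okafor $18,530; Bergstrom $17,155; Quinlan $12,600; Orozco $625. Sum = $70,255.
Difference $70,260 − $70,255 = +$5 applied to Bergstrom: Bergstrom becomes $17,160.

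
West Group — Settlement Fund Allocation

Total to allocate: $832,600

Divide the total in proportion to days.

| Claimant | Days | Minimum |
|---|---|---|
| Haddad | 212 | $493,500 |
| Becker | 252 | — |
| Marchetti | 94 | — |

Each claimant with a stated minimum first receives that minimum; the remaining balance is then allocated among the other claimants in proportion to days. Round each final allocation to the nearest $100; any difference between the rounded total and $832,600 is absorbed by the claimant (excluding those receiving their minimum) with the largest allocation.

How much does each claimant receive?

Haddad: $493,500; Becker: $247,000; Marchetti: $92,100

Guaranteed amounts: Haddad $493,500. Remaining pool $339,100.
Remaining pool split over remaining days 346: Becker 246,974.57 → $247,000; Marchetti 92,125.43 → $92,100.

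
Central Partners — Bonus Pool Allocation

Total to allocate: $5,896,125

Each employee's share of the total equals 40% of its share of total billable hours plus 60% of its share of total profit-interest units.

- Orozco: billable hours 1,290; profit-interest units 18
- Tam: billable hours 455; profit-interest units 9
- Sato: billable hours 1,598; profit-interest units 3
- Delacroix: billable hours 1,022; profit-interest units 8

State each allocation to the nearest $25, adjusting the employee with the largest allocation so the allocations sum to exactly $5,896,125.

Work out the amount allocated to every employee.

Orozco: $2,372,750 | Tam: $1,083,700 | Sato: $1,142,700 | Delacroix: $1,296,975

Totals — billable hours 4,365, profit-interest units 38.
Blended shares (40% billable hours + 60% profit-interest units): Orozco 0.4024; Tam 0.1838; Sato 0.1938; Delacroix 0.2200.
Raw shares: Orozco 2,372,739.76; Tam 1,083,711.12; Sato 1,142,704.36; Delacroix 1,296,969.77.
Rounded to nearest $25: Orozco $2,372,750; Tam $1,083,700; Sato $1,142,700; Delacroix $1,296,975. Sum = $5,896,125.
No rounding difference to absorb.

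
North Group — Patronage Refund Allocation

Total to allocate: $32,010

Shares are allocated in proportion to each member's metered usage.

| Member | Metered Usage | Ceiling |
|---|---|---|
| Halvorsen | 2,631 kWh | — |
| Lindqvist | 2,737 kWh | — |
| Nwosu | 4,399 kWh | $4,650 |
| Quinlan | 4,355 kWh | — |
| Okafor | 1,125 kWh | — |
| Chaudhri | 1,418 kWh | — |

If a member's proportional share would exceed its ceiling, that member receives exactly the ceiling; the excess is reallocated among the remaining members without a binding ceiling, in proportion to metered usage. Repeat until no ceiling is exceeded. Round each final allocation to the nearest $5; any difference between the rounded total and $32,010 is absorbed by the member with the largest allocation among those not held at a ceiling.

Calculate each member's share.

Total metered usage = 16,665.
Proportional shares (ignoring caps): Halvorsen 5,053.60; Lindqvist 5,257.21; Nwosu 8,449.56; Quinlan 8,365.05; Okafor 2,160.89; Chaudhri 2,723.68.
Capped: Nwosu ($4,650); balance $27,360 reallocated over remaining metered usage 12,266.
Remaining shares: Halvorsen 5,868.59 → $5,870; Lindqvist 6,105.03 → $6,105; Quinlan 9,714.07 → $9,715; Okafor 2,509.38 → $2,510; Chaudhri 3,162.93 → $3,165.
Rounding difference −$5 applied to Quinlan → $9,710.

Halvorsen: $5,870 · Lindqvist: $6,105 · Nwosu: $4,650 · Quinlan: $9,710 · Okafor: $2,510 · Chaudhri: $3,165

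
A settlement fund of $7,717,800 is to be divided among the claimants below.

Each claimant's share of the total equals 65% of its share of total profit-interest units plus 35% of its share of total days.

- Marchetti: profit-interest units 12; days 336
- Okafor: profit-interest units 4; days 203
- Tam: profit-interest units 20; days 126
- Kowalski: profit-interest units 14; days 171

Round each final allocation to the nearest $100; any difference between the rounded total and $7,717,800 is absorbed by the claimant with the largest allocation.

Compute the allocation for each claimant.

Profit-interest units total 50; days total 836.
Composite weights (65% profit-interest units + 35% days): Marchetti 0.2967; Okafor 0.1370; Tam 0.3128; Kowalski 0.2536.
Raw shares: Marchetti 2,289,638.62; Okafor 1,057,246.28; Tam 2,413,751.18; Kowalski 1,957,163.92.
After rounding ($100): Marchetti $2,289,600; Okafor $1,057,200; Tam $2,413,800; Kowalski $1,957,200. Sum = $7,717,800.
Rounded total matches; no reconciliation needed.

Marchetti: $2,289,600; Okafor: $1,057,200; Tam: $2,413,800; Kowalski: $1,957,200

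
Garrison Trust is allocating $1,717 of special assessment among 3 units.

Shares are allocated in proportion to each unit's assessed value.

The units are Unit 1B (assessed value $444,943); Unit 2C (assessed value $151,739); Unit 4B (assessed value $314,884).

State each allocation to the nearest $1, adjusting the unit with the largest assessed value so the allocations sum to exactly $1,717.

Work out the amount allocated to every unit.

Assessed value total: 444,943 + 151,739 + 314,884 = 911,566.
Raw shares: Unit 1B 838.08; Unit 2C 285.81; Unit 4B 593.11.
At nearest $1: Unit 1B $838; Unit 2C $286; Unit 4B $593. Sum = $1,717.
Sum already equals the total — no adjustment.

Unit 1B: $838 | Unit 2C: $286 | Unit 4B: $593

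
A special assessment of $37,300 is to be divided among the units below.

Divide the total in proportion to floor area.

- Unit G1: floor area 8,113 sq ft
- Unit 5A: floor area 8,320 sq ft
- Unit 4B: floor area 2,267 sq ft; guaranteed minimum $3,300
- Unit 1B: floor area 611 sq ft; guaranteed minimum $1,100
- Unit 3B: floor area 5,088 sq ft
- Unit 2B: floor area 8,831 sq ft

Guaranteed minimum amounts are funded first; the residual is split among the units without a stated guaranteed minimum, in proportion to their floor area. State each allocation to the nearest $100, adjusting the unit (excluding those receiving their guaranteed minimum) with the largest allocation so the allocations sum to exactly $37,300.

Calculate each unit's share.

Fund the minimums — Unit 4B $3,300; Unit 1B $1,100. Balance $32,900.
Balance split over remaining floor area 30,352: Unit G1 8,794.07 → $8,800; Unit 5A 9,018.45 → $9,000; Unit 3B 5,515.13 → $5,500; Unit 2B 9,572.35 → $9,600.

Unit G1: $8,800 | Unit 5A: $9,000 | Unit 4B: $3,300 | Unit 1B: $1,100 | Unit 3B: $5,500 | Unit 2B: $9,600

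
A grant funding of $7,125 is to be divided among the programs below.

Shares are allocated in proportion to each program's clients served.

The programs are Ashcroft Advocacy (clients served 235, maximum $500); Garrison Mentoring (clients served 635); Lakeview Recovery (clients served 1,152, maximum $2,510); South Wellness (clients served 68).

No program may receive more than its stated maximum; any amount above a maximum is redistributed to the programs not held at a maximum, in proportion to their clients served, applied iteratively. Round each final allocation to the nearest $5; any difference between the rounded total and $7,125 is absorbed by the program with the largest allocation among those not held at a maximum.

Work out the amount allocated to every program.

Total clients served = 2,090.
Proportional shares (ignoring caps): Ashcroft Advocacy 801.14; Garrison Mentoring 2,164.77; Lakeview Recovery 3,927.27; South Wellness 231.82.
Cap binds for Ashcroft Advocacy ($500), Lakeview Recovery ($2,510); residual $4,115 reallocated over remaining clients served 703.
Redistributed shares: Garrison Mentoring 3,716.96 → $3,715; South Wellness 398.04 → $400.

Ashcroft Advocacy: $500 · Garrison Mentoring: $3,715 · Lakeview Recovery: $2,510 · South Wellness: $400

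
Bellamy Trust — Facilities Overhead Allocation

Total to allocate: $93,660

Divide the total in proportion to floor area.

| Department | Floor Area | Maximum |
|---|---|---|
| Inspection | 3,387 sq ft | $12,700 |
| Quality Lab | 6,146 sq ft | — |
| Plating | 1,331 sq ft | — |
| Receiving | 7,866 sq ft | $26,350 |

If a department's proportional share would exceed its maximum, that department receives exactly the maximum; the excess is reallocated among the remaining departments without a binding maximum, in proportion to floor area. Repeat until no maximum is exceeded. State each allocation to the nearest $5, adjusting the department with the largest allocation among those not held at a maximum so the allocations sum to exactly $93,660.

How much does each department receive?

Inspection: $12,700; Quality Lab: $44,890; Plating: $9,720; Receiving: $26,350

Combined floor area = 18,730.
Unconstrained shares: Inspection 16,936.81; Quality Lab 30,733.28; Plating 6,655.71; Receiving 39,334.20.
Capped: Inspection ($12,700), Receiving ($26,350); balance $54,610 reallocated over remaining floor area 7,477.
Redistributed shares: Quality Lab 44,888.73 → $44,890; Plating 9,721.27 → $9,720.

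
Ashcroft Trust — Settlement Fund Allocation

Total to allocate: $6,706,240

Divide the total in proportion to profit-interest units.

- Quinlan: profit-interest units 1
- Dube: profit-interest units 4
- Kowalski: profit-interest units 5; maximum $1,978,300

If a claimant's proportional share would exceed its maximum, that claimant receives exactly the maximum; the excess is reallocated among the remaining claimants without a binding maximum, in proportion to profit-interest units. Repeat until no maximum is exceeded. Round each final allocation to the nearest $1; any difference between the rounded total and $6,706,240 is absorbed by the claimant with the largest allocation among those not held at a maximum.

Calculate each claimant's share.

Combined profit-interest units = 10.
Proportional shares (ignoring caps): Quinlan 670,624.00; Dube 2,682,496.00; Kowalski 3,353,120.00.
Held at cap: Kowalski ($1,978,300); remaining pool $4,727,940 reallocated over remaining profit-interest units 5.
Shares after redistribution: Quinlan 945,588.00 → $945,588; Dube 3,782,352.00 → $3,782,352.

Quinlan: $945,588; Dube: $3,782,352; Kowalski: $1,978,300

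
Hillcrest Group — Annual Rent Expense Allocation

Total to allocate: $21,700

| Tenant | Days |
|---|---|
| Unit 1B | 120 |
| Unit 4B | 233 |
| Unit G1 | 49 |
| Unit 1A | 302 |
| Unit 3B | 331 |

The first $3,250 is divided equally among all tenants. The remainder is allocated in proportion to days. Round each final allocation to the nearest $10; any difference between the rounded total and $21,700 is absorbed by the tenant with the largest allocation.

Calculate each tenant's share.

$3,250 shared equally gives $650 per tenant.
Remainder $18,450 by days (total 1,035): Unit 1B 2,139.13 → $2,140; Unit 4B 4,153.48 → $4,150; Unit G1 873.48 → $870; Unit 1A 5,383.48 → $5,380; Unit 3B 5,900.43 → $5,900.
Rounding difference +$10 on remainder applied to Unit 3B.
Totals: Unit 1B $650 + $2,140 = $2,790; Unit 4B $650 + $4,150 = $4,800; Unit G1 $650 + $870 = $1,520; Unit 1A $650 + $5,380 = $6,030; Unit 3B $650 + $5,910 = $6,560.

Unit 1B: $2,790; Unit 4B: $4,800; Unit G1: $1,520; Unit 1A: $6,030; Unit 3B: $6,560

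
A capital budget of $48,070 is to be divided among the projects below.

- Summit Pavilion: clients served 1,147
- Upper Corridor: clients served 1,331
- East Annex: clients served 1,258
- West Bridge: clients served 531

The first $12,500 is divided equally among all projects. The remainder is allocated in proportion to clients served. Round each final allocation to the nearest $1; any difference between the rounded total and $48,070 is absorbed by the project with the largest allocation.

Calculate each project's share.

Summit Pavilion: $12,686; Upper Corridor: $14,221; East Annex: $13,612; West Bridge: $7,551

Equal tier: $12,500 ÷ 4 = $3,125 apiece.
Remainder $35,570 by clients served (total 4,267): Summit Pavilion 9,561.47 → $9,561; Upper Corridor 11,095.31 → $11,095; East Annex 10,486.77 → $10,487; West Bridge 4,426.45 → $4,426.
Rounding difference +$1 on remainder applied to Upper Corridor.
Totals: Summit Pavilion $3,125 + $9,561 = $12,686; Upper Corridor $3,125 + $11,096 = $14,221; East Annex $3,125 + $10,487 = $13,612; West Bridge $3,125 + $4,426 = $7,551.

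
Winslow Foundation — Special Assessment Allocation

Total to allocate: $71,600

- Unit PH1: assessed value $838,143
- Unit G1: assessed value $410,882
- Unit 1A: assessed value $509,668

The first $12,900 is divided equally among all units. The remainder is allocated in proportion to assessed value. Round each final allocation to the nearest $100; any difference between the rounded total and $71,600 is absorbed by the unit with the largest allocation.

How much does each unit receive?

Unit PH1: $32,300 · Unit G1: $18,000 · Unit 1A: $21,300

$12,900 shared equally gives $4,300 per unit.
Remainder $58,700 by assessed value (total 1,758,693): Unit PH1 27,974.75 → $28,000; Unit G1 13,714.03 → $13,700; Unit 1A 17,011.22 → $17,000.
Totals: Unit PH1 $4,300 + $28,000 = $32,300; Unit G1 $4,300 + $13,700 = $18,000; Unit 1A $4,300 + $17,000 = $21,300.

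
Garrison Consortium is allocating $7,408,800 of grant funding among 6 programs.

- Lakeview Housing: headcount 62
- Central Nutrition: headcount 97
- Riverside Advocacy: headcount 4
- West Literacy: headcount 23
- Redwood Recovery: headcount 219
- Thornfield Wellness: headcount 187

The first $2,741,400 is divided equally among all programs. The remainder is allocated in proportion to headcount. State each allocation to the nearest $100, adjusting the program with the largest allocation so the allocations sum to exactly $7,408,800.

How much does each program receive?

Lakeview Housing: $945,700 · Central Nutrition: $1,221,700 · Riverside Advocacy: $488,400 · West Literacy: $638,200 · Redwood Recovery: $2,183,600 · Thornfield Wellness: $1,931,200

First tranche $2,741,400 split equally: $456,900 each.
Remainder $4,667,400 by headcount (total 592): Lakeview Housing 488,815.54 → $488,800; Central Nutrition 764,759.80 → $764,800; Riverside Advocacy 31,536.49 → $31,500; West Literacy 181,334.80 → $181,300; Redwood Recovery 1,726,622.64 → $1,726,600; Thornfield Wellness 1,474,330.74 → $1,474,300.
Rounding difference +$100 on remainder applied to Redwood Recovery.
Totals: Lakeview Housing $456,900 + $488,800 = $945,700; Central Nutrition $456,900 + $764,800 = $1,221,700; Riverside Advocacy $456,900 + $31,500 = $488,400; West Literacy $456,900 + $181,300 = $638,200; Redwood Recovery $456,900 + $1,726,700 = $2,183,600; Thornfield Wellness $456,900 + $1,474,300 = $1,931,200.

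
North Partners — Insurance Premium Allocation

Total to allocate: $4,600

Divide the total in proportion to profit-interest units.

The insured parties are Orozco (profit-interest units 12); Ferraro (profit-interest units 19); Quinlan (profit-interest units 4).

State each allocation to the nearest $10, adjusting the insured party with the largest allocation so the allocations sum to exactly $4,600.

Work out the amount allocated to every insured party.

Total profit-interest units = 35.
Proportional shares: Orozco 12/35 × $4,600 = 1,577.14; Ferraro 19/35 × $4,600 = 2,497.14; Quinlan 4/35 × $4,600 = 525.71.
After rounding ($10): Orozco $1,580; Ferraro $2,500; Quinlan $530. Sum = $4,610.
Difference $4,600 − $4,610 = −$10 applied to largest allocation (Ferraro): Ferraro becomes $2,490.

Orozco: $1,580 | Ferraro: $2,490 | Quinlan: $530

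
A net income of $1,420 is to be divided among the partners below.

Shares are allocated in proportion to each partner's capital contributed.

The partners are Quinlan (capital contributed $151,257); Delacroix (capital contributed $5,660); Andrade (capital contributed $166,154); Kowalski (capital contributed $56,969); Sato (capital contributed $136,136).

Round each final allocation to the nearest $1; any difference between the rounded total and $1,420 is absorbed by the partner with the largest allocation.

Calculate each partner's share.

Total capital contributed = 516,176.
Proportional shares: Quinlan 151,257/516,176 × $1,420 = 416.11; Delacroix 5,660/516,176 × $1,420 = 15.57; Andrade 166,154/516,176 × $1,420 = 457.09; Kowalski 56,969/516,176 × $1,420 = 156.72; Sato 136,136/516,176 × $1,420 = 374.51.
After rounding ($1): Quinlan $416; Delacroix $16; Andrade $457; Kowalski $157; Sato $375. Sum = $1,421.
Difference $1,420 − $1,421 = −$1 applied to largest allocation (Andrade): Andrade becomes $456.

Quinlan: $416 · Delacroix: $16 · Andrade: $456 · Kowalski: $157 · Sato: $375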